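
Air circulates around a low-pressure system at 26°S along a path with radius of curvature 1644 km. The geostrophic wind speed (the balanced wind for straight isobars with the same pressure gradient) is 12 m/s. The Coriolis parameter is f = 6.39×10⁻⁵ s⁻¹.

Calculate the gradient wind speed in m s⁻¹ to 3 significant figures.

Around a low, centrifugal force acts outward with Coriolis, so pressure-gradient force balances both:
(1/ρ)|∂P/∂n| = fV + V²/R  →  V² + fR·V − fR·V_g = 0
With fR = 6.39×10⁻⁵ × 1644×10³ m = 105 m/s:
V = [−fR + √((fR)² + 4 fR V_g)]/2 = [−105 + √(105² + 4×105×12)]/2 = 10.9 m/s
Subgeostrophic (V < V_g = 12 m/s), as expected around a low.

10.9 m s⁻¹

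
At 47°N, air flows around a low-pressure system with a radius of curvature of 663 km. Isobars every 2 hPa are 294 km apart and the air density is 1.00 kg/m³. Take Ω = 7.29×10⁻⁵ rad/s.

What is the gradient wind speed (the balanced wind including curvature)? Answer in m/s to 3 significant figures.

5.89 m/s

Coriolis parameter at 47°N:
f = 2Ω sin φ = 2 × 7.29×10⁻⁵ × sin 47° = 1.07×10⁻⁴ s⁻¹
Pressure gradient: |∂P/∂n| = 200 Pa / 294000 m = 6.80×10⁻⁴ Pa/m
Geostrophic speed: V_g = |∂P/∂n|/(fρ) = 6.80×10⁻⁴/(1.07×10⁻⁴ × 1.00) = 6.38 m/s
Around a low, centrifugal force acts outward with Coriolis, so pressure-gradient force balances both:
(1/ρ)|∂P/∂n| = fV + V²/R  →  V² + fR·V − fR·V_g = 0
With fR = 1.07×10⁻⁴ × 663×10³ m = 70.7 m/s:
V = [−fR + √((fR)² + 4 fR V_g)]/2 = [−70.7 + √(70.7² + 4×70.7×6.38)]/2 = 5.89 m/s
Subgeostrophic (V < V_g = 6.38 m/s), as expected around a low.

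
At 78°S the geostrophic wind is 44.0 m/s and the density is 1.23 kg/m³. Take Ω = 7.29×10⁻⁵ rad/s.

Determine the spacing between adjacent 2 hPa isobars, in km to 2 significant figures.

26 km

Coriolis parameter at 78°S:
f = 2Ω sin φ = 2 × 7.29×10⁻⁵ × sin 78° = 1.43×10⁻⁴ s⁻¹
Geostrophic balance rearranged: |∂P/∂n| = f ρ V_g
|∂P/∂n| = 1.43×10⁻⁴ × 1.23 × 44.0 = 7.72×10⁻³ Pa/m
Isobar spacing: Δn = ΔP/|∂P/∂n| = 200 Pa / 7.72×10⁻³ Pa/m = 25913 m ≈ 26 km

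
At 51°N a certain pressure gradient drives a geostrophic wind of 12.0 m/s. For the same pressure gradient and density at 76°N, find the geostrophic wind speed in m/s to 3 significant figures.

9.61 m/s

With the same pressure gradient and density, V_g ∝ 1/f ∝ 1/sin φ.
V₂ = V₁ · sin φ₁ / sin φ₂ = 12.0 × sin 51° / sin 76°
V₂ = 12.0 × 0.7771/0.9703 = 9.61 m/s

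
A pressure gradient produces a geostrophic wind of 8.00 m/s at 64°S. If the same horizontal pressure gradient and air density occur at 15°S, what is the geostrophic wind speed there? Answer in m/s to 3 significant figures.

With the same pressure gradient and density, V_g ∝ 1/f ∝ 1/sin φ.
V₂ = V₁ · sin φ₁ / sin φ₂ = 8.00 × sin 64° / sin 15°
V₂ = 8.00 × 0.8988/0.2588 = 27.8 m/s

27.8 m/s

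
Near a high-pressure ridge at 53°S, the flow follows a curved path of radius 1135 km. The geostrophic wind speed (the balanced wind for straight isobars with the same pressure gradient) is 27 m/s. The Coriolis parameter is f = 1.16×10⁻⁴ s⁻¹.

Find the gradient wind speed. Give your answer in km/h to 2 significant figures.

Around a high, pressure-gradient force acts outward with centrifugal, so Coriolis balances both:
fV = (1/ρ)|∂P/∂n| + V²/R  →  V² − fR·V + fR·V_g = 0
With fR = 1.16×10⁻⁴ × 1135×10³ m = 132 m/s:
V = [fR − √((fR)² − 4 fR V_g)]/2 = [132 − √(132² − 4×132×27)]/2 = 37.9 m/s
Supergeostrophic (V > V_g = 27 m/s), as expected around a high.
Converting: 37.9 m/s × 3.6 = 140 km/h

140 km/h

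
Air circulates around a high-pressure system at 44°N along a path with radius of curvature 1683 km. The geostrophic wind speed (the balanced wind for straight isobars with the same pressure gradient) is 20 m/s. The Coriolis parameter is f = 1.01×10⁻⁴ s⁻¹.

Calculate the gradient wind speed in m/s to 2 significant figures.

Around a high, pressure-gradient force acts outward with centrifugal, so Coriolis balances both:
fV = (1/ρ)|∂P/∂n| + V²/R  →  V² − fR·V + fR·V_g = 0
With fR = 1.01×10⁻⁴ × 1683×10³ m = 170 m/s:
V = [fR − √((fR)² − 4 fR V_g)]/2 = [170 − √(170² − 4×170×20)]/2 = 23.2 m/s
Supergeostrophic (V > V_g = 20 m/s), as expected around a high.

23 m/s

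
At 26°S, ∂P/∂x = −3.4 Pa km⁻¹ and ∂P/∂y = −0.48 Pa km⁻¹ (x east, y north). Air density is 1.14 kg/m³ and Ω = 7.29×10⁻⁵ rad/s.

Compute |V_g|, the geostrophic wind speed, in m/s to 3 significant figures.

Coriolis parameter at 26°S:
f = 2Ω sin φ = 2 × 7.29×10⁻⁵ × sin 26° = 6.39×10⁻⁵ s⁻¹
In the Southern Hemisphere f is negative: f = −6.39×10⁻⁵ s⁻¹.
Component geostrophic relations (x east, y north):
u_g = −(1/(fρ)) ∂P/∂y,  v_g = (1/(fρ)) ∂P/∂x
u_g = −(−0.48×10⁻³)/(−6.39×10⁻⁵ × 1.14) = −6.59 m/s;  v_g = (−3.4×10⁻³)/(−6.39×10⁻⁵ × 1.14) = 46.7 m/s
|V_g| = √(u_g² + v_g²) = 47.1 m/s

47.1 m/s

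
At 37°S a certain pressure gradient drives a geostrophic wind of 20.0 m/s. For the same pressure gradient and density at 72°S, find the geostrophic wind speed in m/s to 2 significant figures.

With the same pressure gradient and density, V_g ∝ 1/f ∝ 1/sin φ.
V₂ = V₁ · sin φ₁ / sin φ₂ = 20.0 × sin 37° / sin 72°
V₂ = 20.0 × 0.6018/0.9511 = 13 m/s

13 m/s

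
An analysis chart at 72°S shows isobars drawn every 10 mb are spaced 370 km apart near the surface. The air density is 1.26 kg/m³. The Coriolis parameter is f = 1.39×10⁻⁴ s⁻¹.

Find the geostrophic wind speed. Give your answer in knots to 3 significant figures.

Pressure gradient: |∂P/∂n| = 1000 Pa / 370000 m = 2.70×10⁻³ Pa/m
Geostrophic balance (pressure-gradient force = Coriolis force):
V_g = (1/(fρ)) |∂P/∂n| = 2.70×10⁻³ / (1.39×10⁻⁴ × 1.26) = 15.4 m/s
Converting: 15.4 m/s × 1.944 = 30.0 knots

30.0 knots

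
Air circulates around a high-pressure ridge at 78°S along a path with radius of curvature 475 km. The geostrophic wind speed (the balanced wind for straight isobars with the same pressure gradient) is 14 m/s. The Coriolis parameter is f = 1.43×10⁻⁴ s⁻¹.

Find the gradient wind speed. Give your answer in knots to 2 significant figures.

38 knots

Around a high, pressure-gradient force acts outward with centrifugal, so Coriolis balances both:
fV = (1/ρ)|∂P/∂n| + V²/R  →  V² − fR·V + fR·V_g = 0
With fR = 1.43×10⁻⁴ × 475×10³ m = 67.9 m/s:
V = [fR − √((fR)² − 4 fR V_g)]/2 = [67.9 − √(67.9² − 4×67.9×14)]/2 = 19.7 m/s
Supergeostrophic (V > V_g = 14 m/s), as expected around a high.
Converting: 19.7 m/s × 1.944 = 38 knots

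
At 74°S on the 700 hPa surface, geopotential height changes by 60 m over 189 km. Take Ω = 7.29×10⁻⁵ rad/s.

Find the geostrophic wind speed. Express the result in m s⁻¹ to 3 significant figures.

22.2 m s⁻¹

Coriolis parameter at 74°S:
f = 2Ω sin φ = 2 × 7.29×10⁻⁵ × sin 74° = 1.40×10⁻⁴ s⁻¹
Height gradient: |∂Z/∂n| = 60 m / 189000 m = 3.17×10⁻⁴
On a pressure surface, geostrophic balance gives V_g = (g/f)|∂Z/∂n|:
V_g = 9.81 × 3.17×10⁻⁴ / 1.40×10⁻⁴ = 22.2 m/s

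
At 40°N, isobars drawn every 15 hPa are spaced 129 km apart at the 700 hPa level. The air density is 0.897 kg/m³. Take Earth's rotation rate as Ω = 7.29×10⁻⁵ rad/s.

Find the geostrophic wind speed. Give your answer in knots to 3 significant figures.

269 knots

Coriolis parameter at 40°N:
f = 2Ω sin φ = 2 × 7.29×10⁻⁵ × sin 40° = 9.37×10⁻⁵ s⁻¹
Pressure gradient: |∂P/∂n| = 1500 Pa / 129000 m = 1.16×10⁻² Pa/m
Geostrophic balance (pressure-gradient force = Coriolis force):
V_g = (1/(fρ)) |∂P/∂n| = 1.16×10⁻² / (9.37×10⁻⁵ × 0.897) = 138 m/s
Converting: 138 m/s × 1.944 = 269 knots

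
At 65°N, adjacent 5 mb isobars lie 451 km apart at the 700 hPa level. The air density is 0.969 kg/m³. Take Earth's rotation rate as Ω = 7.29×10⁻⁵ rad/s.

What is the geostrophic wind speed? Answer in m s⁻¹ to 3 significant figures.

8.66 m s⁻¹

Coriolis parameter at 65°N:
f = 2Ω sin φ = 2 × 7.29×10⁻⁵ × sin 65° = 1.32×10⁻⁴ s⁻¹
Pressure gradient: |∂P/∂n| = 500 Pa / 451000 m = 1.11×10⁻³ Pa/m
Geostrophic balance (pressure-gradient force = Coriolis force):
V_g = (1/(fρ)) |∂P/∂n| = 1.11×10⁻³ / (1.32×10⁻⁴ × 0.969) = 8.66 m/s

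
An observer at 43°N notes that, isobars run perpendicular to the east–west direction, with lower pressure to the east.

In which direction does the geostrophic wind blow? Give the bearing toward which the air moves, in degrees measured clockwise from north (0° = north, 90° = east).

The pressure-gradient force points toward the east (bearing 090°).
Geostrophic balance: in the Northern Hemisphere the Coriolis force deflects motion to the right, so the geostrophic wind blows 90° to the right of the pressure-gradient force (low pressure on the left).
Rotating 090° by 90° clockwise gives 180° — the wind blows toward the south.

180°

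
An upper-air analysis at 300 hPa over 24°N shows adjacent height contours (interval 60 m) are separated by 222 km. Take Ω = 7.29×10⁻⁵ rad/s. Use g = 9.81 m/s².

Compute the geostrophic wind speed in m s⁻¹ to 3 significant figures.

Coriolis parameter at 24°N:
f = 2Ω sin φ = 2 × 7.29×10⁻⁵ × sin 24° = 5.93×10⁻⁵ s⁻¹
Height gradient: |∂Z/∂n| = 60 m / 222000 m = 2.70×10⁻⁴
On a pressure surface, geostrophic balance gives V_g = (g/f)|∂Z/∂n|:
V_g = 9.81 × 2.70×10⁻⁴ / 5.93×10⁻⁵ = 44.7 m/s

44.7 m s⁻¹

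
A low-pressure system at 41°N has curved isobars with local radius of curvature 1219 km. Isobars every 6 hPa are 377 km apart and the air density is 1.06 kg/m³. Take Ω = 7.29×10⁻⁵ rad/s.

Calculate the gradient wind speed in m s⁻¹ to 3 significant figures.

14.0 m s⁻¹

Coriolis parameter at 41°N:
f = 2Ω sin φ = 2 × 7.29×10⁻⁵ × sin 41° = 9.57×10⁻⁵ s⁻¹
Pressure gradient: |∂P/∂n| = 600 Pa / 377000 m = 1.59×10⁻³ Pa/m
Geostrophic speed: V_g = |∂P/∂n|/(fρ) = 1.59×10⁻³/(9.57×10⁻⁵ × 1.06) = 15.7 m/s
Around a low, centrifugal force acts outward with Coriolis, so pressure-gradient force balances both:
(1/ρ)|∂P/∂n| = fV + V²/R  →  V² + fR·V − fR·V_g = 0
With fR = 9.57×10⁻⁵ × 1219×10³ m = 117 m/s:
V = [−fR + √((fR)² + 4 fR V_g)]/2 = [−117 + √(117² + 4×117×15.7)]/2 = 14 m/s
Subgeostrophic (V < V_g = 15.7 m/s), as expected around a low.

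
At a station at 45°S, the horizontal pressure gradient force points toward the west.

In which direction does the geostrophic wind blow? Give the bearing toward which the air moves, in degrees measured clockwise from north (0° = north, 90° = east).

180°

The pressure-gradient force points toward the west (bearing 270°).
Geostrophic balance: in the Southern Hemisphere the Coriolis force deflects motion to the left, so the geostrophic wind blows 90° to the left of the pressure-gradient force (low pressure on the right).
Rotating 270° by 90° counterclockwise gives 180° — the wind blows toward the south.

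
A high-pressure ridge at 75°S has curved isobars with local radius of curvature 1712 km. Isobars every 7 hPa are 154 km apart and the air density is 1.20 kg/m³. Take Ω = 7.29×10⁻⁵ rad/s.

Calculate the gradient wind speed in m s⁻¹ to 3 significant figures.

Coriolis parameter at 75°S:
f = 2Ω sin φ = 2 × 7.29×10⁻⁵ × sin 75° = 1.41×10⁻⁴ s⁻¹
Pressure gradient: |∂P/∂n| = 700 Pa / 154000 m = 4.55×10⁻³ Pa/m
Geostrophic speed: V_g = |∂P/∂n|/(fρ) = 4.55×10⁻³/(1.41×10⁻⁴ × 1.20) = 26.9 m/s
Around a high, pressure-gradient force acts outward with centrifugal, so Coriolis balances both:
fV = (1/ρ)|∂P/∂n| + V²/R  →  V² − fR·V + fR·V_g = 0
With fR = 1.41×10⁻⁴ × 1712×10³ m = 241 m/s:
V = [fR − √((fR)² − 4 fR V_g)]/2 = [241 − √(241² − 4×241×26.9)]/2 = 30.8 m/s
Supergeostrophic (V > V_g = 26.9 m/s), as expected around a high.

30.8 m s⁻¹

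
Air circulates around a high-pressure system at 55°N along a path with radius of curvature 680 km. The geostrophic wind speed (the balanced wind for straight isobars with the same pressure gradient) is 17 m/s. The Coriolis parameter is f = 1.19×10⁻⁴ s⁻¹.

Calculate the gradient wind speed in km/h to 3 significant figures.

87.5 km/h

Around a high, pressure-gradient force acts outward with centrifugal, so Coriolis balances both:
fV = (1/ρ)|∂P/∂n| + V²/R  →  V² − fR·V + fR·V_g = 0
With fR = 1.19×10⁻⁴ × 680×10³ m = 80.9 m/s:
V = [fR − √((fR)² − 4 fR V_g)]/2 = [80.9 − √(80.9² − 4×80.9×17)]/2 = 24.3 m/s
Supergeostrophic (V > V_g = 17 m/s), as expected around a high.
Converting: 24.3 m/s × 3.6 = 87.5 km/h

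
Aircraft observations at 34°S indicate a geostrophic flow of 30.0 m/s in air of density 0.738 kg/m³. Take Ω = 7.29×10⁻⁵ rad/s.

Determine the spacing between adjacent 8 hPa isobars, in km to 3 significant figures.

Coriolis parameter at 34°S:
f = 2Ω sin φ = 2 × 7.29×10⁻⁵ × sin 34° = 8.15×10⁻⁵ s⁻¹
Geostrophic balance rearranged: |∂P/∂n| = f ρ V_g
|∂P/∂n| = 8.15×10⁻⁵ × 0.738 × 30.0 = 1.81×10⁻³ Pa/m
Isobar spacing: Δn = ΔP/|∂P/∂n| = 800 Pa / 1.81×10⁻³ Pa/m = 443193 m ≈ 443 km

443 km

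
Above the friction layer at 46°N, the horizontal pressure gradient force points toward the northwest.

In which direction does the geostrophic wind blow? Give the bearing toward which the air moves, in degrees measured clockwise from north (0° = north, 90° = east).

045°

The pressure-gradient force points toward the northwest (bearing 315°).
Geostrophic balance: in the Northern Hemisphere the Coriolis force deflects motion to the right, so the geostrophic wind blows 90° to the right of the pressure-gradient force (low pressure on the left).
Rotating 315° by 90° clockwise gives 045° — the wind blows toward the northeast.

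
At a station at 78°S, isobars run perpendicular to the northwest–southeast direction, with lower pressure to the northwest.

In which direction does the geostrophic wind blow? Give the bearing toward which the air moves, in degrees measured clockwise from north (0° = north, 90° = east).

225°

The pressure-gradient force points toward the northwest (bearing 315°).
Geostrophic balance: in the Southern Hemisphere the Coriolis force deflects motion to the left, so the geostrophic wind blows 90° to the left of the pressure-gradient force (low pressure on the right).
Rotating 315° by 90° counterclockwise gives 225° — the wind blows toward the southwest.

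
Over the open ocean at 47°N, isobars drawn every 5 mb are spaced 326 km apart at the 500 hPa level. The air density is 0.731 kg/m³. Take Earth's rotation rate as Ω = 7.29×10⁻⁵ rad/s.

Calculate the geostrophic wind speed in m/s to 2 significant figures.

20 m/s

Coriolis parameter at 47°N:
f = 2Ω sin φ = 2 × 7.29×10⁻⁵ × sin 47° = 1.07×10⁻⁴ s⁻¹
Pressure gradient: |∂P/∂n| = 500 Pa / 326000 m = 1.53×10⁻³ Pa/m
Geostrophic balance (pressure-gradient force = Coriolis force):
V_g = (1/(fρ)) |∂P/∂n| = 1.53×10⁻³ / (1.07×10⁻⁴ × 0.731) = 19.7 m/s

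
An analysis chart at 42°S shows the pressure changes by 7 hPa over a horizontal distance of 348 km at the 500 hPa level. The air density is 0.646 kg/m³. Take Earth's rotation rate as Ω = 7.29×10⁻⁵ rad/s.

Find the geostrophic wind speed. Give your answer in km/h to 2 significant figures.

110 km/h

Coriolis parameter at 42°S:
f = 2Ω sin φ = 2 × 7.29×10⁻⁵ × sin 42° = 9.76×10⁻⁵ s⁻¹
Pressure gradient: |∂P/∂n| = 700 Pa / 348000 m = 2.01×10⁻³ Pa/m
Geostrophic balance (pressure-gradient force = Coriolis force):
V_g = (1/(fρ)) |∂P/∂n| = 2.01×10⁻³ / (9.76×10⁻⁵ × 0.646) = 31.9 m/s
Converting: 31.9 m/s × 3.6 = 110 km/h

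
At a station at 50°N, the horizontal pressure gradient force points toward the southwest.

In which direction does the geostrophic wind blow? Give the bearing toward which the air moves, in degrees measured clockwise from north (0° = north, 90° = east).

The pressure-gradient force points toward the southwest (bearing 225°).
Geostrophic balance: in the Northern Hemisphere the Coriolis force deflects motion to the right, so the geostrophic wind blows 90° to the right of the pressure-gradient force (low pressure on the left).
Rotating 225° by 90° clockwise gives 315° — the wind blows toward the northwest.

315°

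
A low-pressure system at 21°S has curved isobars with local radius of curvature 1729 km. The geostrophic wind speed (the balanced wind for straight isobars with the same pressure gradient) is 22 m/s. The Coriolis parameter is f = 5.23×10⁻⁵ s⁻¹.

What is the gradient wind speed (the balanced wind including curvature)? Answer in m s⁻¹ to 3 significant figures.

18.3 m s⁻¹

Around a low, centrifugal force acts outward with Coriolis, so pressure-gradient force balances both:
(1/ρ)|∂P/∂n| = fV + V²/R  →  V² + fR·V − fR·V_g = 0
With fR = 5.23×10⁻⁵ × 1729×10³ m = 90.4 m/s:
V = [−fR + √((fR)² + 4 fR V_g)]/2 = [−90.4 + √(90.4² + 4×90.4×22)]/2 = 18.3 m/s
Subgeostrophic (V < V_g = 22 m/s), as expected around a low.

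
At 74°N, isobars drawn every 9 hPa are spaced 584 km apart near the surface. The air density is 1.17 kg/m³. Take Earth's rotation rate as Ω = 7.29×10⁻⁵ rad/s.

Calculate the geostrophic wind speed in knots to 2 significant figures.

18 knots

Coriolis parameter at 74°N:
f = 2Ω sin φ = 2 × 7.29×10⁻⁵ × sin 74° = 1.40×10⁻⁴ s⁻¹
Pressure gradient: |∂P/∂n| = 900 Pa / 584000 m = 1.54×10⁻³ Pa/m
Geostrophic balance (pressure-gradient force = Coriolis force):
V_g = (1/(fρ)) |∂P/∂n| = 1.54×10⁻³ / (1.40×10⁻⁴ × 1.17) = 9.40 m/s
Converting: 9.40 m/s × 1.944 = 18 knots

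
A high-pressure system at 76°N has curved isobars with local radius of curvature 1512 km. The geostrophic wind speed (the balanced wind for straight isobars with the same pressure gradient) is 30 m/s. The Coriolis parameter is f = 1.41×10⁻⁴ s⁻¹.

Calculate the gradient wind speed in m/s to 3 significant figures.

36.1 m/s

Around a high, pressure-gradient force acts outward with centrifugal, so Coriolis balances both:
fV = (1/ρ)|∂P/∂n| + V²/R  →  V² − fR·V + fR·V_g = 0
With fR = 1.41×10⁻⁴ × 1512×10³ m = 213 m/s:
V = [fR − √((fR)² − 4 fR V_g)]/2 = [213 − √(213² − 4×213×30)]/2 = 36.1 m/s
Supergeostrophic (V > V_g = 30 m/s), as expected around a high.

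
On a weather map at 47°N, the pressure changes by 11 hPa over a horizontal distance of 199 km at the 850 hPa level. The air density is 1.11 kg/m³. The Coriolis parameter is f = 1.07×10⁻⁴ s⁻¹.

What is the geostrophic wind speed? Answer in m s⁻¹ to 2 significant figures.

Pressure gradient: |∂P/∂n| = 1100 Pa / 199000 m = 5.53×10⁻³ Pa/m
Geostrophic balance (pressure-gradient force = Coriolis force):
V_g = (1/(fρ)) |∂P/∂n| = 5.53×10⁻³ / (1.07×10⁻⁴ × 1.11) = 46.5 m/s

47 m s⁻¹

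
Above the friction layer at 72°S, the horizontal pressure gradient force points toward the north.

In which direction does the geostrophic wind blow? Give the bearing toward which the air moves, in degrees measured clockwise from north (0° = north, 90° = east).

270°

The pressure-gradient force points toward the north (bearing 000°).
Geostrophic balance: in the Southern Hemisphere the Coriolis force deflects motion to the left, so the geostrophic wind blows 90° to the left of the pressure-gradient force (low pressure on the right).
Rotating 000° by 90° counterclockwise gives 270° — the wind blows toward the west.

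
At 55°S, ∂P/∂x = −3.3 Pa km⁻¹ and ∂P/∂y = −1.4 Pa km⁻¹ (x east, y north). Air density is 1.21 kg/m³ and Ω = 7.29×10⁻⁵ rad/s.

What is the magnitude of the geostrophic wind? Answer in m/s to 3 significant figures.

Coriolis parameter at 55°S:
f = 2Ω sin φ = 2 × 7.29×10⁻⁵ × sin 55° = 1.19×10⁻⁴ s⁻¹
In the Southern Hemisphere f is negative: f = −1.19×10⁻⁴ s⁻¹.
Component geostrophic relations (x east, y north):
u_g = −(1/(fρ)) ∂P/∂y,  v_g = (1/(fρ)) ∂P/∂x
u_g = −(−1.4×10⁻³)/(−1.19×10⁻⁴ × 1.21) = −9.69 m/s;  v_g = (−3.3×10⁻³)/(−1.19×10⁻⁴ × 1.21) = 22.8 m/s
|V_g| = √(u_g² + v_g²) = 24.8 m/s

24.8 m/s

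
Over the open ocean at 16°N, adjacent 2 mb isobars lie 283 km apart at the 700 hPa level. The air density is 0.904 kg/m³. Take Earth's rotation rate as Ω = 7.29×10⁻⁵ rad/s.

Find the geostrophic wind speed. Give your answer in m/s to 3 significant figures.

Coriolis parameter at 16°N:
f = 2Ω sin φ = 2 × 7.29×10⁻⁵ × sin 16° = 4.02×10⁻⁵ s⁻¹
Pressure gradient: |∂P/∂n| = 200 Pa / 283000 m = 7.07×10⁻⁴ Pa/m
Geostrophic balance (pressure-gradient force = Coriolis force):
V_g = (1/(fρ)) |∂P/∂n| = 7.07×10⁻⁴ / (4.02×10⁻⁵ × 0.904) = 19.5 m/s

19.5 m/s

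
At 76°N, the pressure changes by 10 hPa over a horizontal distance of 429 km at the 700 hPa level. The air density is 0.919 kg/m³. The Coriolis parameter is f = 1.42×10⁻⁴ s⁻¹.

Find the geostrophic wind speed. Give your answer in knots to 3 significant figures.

34.7 knots

Pressure gradient: |∂P/∂n| = 1000 Pa / 429000 m = 2.33×10⁻³ Pa/m
Geostrophic balance (pressure-gradient force = Coriolis force):
V_g = (1/(fρ)) |∂P/∂n| = 2.33×10⁻³ / (1.42×10⁻⁴ × 0.919) = 17.9 m/s
Converting: 17.9 m/s × 1.944 = 34.7 knots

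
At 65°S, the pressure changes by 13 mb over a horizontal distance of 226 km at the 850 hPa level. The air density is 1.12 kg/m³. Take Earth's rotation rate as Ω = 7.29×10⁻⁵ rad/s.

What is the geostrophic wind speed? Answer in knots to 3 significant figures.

Coriolis parameter at 65°S:
f = 2Ω sin φ = 2 × 7.29×10⁻⁵ × sin 65° = 1.32×10⁻⁴ s⁻¹
Pressure gradient: |∂P/∂n| = 1300 Pa / 226000 m = 5.75×10⁻³ Pa/m
Geostrophic balance (pressure-gradient force = Coriolis force):
V_g = (1/(fρ)) |∂P/∂n| = 5.75×10⁻³ / (1.32×10⁻⁴ × 1.12) = 38.9 m/s
Converting: 38.9 m/s × 1.944 = 75.6 knots

75.6 knots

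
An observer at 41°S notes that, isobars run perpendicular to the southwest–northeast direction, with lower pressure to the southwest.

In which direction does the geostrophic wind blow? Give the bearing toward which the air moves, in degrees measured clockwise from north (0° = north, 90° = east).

135°

The pressure-gradient force points toward the southwest (bearing 225°).
Geostrophic balance: in the Southern Hemisphere the Coriolis force deflects motion to the left, so the geostrophic wind blows 90° to the left of the pressure-gradient force (low pressure on the right).
Rotating 225° by 90° counterclockwise gives 135° — the wind blows toward the southeast.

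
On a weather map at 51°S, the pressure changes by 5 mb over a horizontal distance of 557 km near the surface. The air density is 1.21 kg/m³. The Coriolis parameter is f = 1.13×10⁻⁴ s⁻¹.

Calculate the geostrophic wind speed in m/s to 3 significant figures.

Pressure gradient: |∂P/∂n| = 500 Pa / 557000 m = 8.98×10⁻⁴ Pa/m
Geostrophic balance (pressure-gradient force = Coriolis force):
V_g = (1/(fρ)) |∂P/∂n| = 8.98×10⁻⁴ / (1.13×10⁻⁴ × 1.21) = 6.57 m/s

6.57 m/s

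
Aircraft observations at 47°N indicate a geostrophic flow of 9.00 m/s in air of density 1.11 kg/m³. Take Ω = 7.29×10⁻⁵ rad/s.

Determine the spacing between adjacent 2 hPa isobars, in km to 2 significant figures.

Coriolis parameter at 47°N:
f = 2Ω sin φ = 2 × 7.29×10⁻⁵ × sin 47° = 1.07×10⁻⁴ s⁻¹
Geostrophic balance rearranged: |∂P/∂n| = f ρ V_g
|∂P/∂n| = 1.07×10⁻⁴ × 1.11 × 9.00 = 1.07×10⁻³ Pa/m
Isobar spacing: Δn = ΔP/|∂P/∂n| = 200 Pa / 1.07×10⁻³ Pa/m = 187750 m ≈ 190 km

190 km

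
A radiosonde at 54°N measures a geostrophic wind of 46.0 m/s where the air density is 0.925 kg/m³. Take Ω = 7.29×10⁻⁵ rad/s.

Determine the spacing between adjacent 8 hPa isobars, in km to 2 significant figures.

Coriolis parameter at 54°N:
f = 2Ω sin φ = 2 × 7.29×10⁻⁵ × sin 54° = 1.18×10⁻⁴ s⁻¹
Geostrophic balance rearranged: |∂P/∂n| = f ρ V_g
|∂P/∂n| = 1.18×10⁻⁴ × 0.925 × 46.0 = 5.02×10⁻³ Pa/m
Isobar spacing: Δn = ΔP/|∂P/∂n| = 800 Pa / 5.02×10⁻³ Pa/m = 159395 m ≈ 160 km

160 km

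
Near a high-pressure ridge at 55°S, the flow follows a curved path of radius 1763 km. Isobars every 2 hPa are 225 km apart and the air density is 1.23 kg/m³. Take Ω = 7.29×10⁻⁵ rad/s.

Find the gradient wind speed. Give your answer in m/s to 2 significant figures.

6.2 m/s

Coriolis parameter at 55°S:
f = 2Ω sin φ = 2 × 7.29×10⁻⁵ × sin 55° = 1.19×10⁻⁴ s⁻¹
Pressure gradient: |∂P/∂n| = 200 Pa / 225000 m = 8.89×10⁻⁴ Pa/m
Geostrophic speed: V_g = |∂P/∂n|/(fρ) = 8.89×10⁻⁴/(1.19×10⁻⁴ × 1.23) = 6.05 m/s
Around a high, pressure-gradient force acts outward with centrifugal, so Coriolis balances both:
fV = (1/ρ)|∂P/∂n| + V²/R  →  V² − fR·V + fR·V_g = 0
With fR = 1.19×10⁻⁴ × 1763×10³ m = 211 m/s:
V = [fR − √((fR)² − 4 fR V_g)]/2 = [211 − √(211² − 4×211×6.05)]/2 = 6.24 m/s
Supergeostrophic (V > V_g = 6.05 m/s), as expected around a high.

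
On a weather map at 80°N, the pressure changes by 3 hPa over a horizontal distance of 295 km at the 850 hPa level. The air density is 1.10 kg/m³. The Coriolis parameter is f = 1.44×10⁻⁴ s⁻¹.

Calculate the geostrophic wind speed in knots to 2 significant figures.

Pressure gradient: |∂P/∂n| = 300 Pa / 295000 m = 1.02×10⁻³ Pa/m
Geostrophic balance (pressure-gradient force = Coriolis force):
V_g = (1/(fρ)) |∂P/∂n| = 1.02×10⁻³ / (1.44×10⁻⁴ × 1.10) = 6.42 m/s
Converting: 6.42 m/s × 1.944 = 12 knots

12 knots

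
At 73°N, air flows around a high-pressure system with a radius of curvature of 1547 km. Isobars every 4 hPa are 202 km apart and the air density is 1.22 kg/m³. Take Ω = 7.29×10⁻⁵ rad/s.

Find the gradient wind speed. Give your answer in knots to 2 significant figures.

Coriolis parameter at 73°N:
f = 2Ω sin φ = 2 × 7.29×10⁻⁵ × sin 73° = 1.39×10⁻⁴ s⁻¹
Pressure gradient: |∂P/∂n| = 400 Pa / 202000 m = 1.98×10⁻³ Pa/m
Geostrophic speed: V_g = |∂P/∂n|/(fρ) = 1.98×10⁻³/(1.39×10⁻⁴ × 1.22) = 11.6 m/s
Around a high, pressure-gradient force acts outward with centrifugal, so Coriolis balances both:
fV = (1/ρ)|∂P/∂n| + V²/R  →  V² − fR·V + fR·V_g = 0
With fR = 1.39×10⁻⁴ × 1547×10³ m = 216 m/s:
V = [fR − √((fR)² − 4 fR V_g)]/2 = [216 − √(216² − 4×216×11.6)]/2 = 12.3 m/s
Supergeostrophic (V > V_g = 11.6 m/s), as expected around a high.
Converting: 12.3 m/s × 1.944 = 24 knots

24 knots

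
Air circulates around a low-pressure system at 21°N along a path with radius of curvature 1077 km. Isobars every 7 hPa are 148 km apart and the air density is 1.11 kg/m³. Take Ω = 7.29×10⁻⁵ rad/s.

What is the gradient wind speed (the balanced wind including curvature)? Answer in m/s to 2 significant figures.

45 m/s

Coriolis parameter at 21°N:
f = 2Ω sin φ = 2 × 7.29×10⁻⁵ × sin 21° = 5.23×10⁻⁵ s⁻¹
Pressure gradient: |∂P/∂n| = 700 Pa / 148000 m = 4.73×10⁻³ Pa/m
Geostrophic speed: V_g = |∂P/∂n|/(fρ) = 4.73×10⁻³/(5.23×10⁻⁵ × 1.11) = 81.6 m/s
Around a low, centrifugal force acts outward with Coriolis, so pressure-gradient force balances both:
(1/ρ)|∂P/∂n| = fV + V²/R  →  V² + fR·V − fR·V_g = 0
With fR = 5.23×10⁻⁵ × 1077×10³ m = 56.3 m/s:
V = [−fR + √((fR)² + 4 fR V_g)]/2 = [−56.3 + √(56.3² + 4×56.3×81.6)]/2 = 45.2 m/s
Subgeostrophic (V < V_g = 81.6 m/s), as expected around a low.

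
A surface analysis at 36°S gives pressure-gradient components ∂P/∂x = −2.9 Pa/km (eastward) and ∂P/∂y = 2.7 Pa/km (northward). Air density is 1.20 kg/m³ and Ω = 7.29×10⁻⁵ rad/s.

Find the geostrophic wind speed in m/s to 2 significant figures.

Coriolis parameter at 36°S:
f = 2Ω sin φ = 2 × 7.29×10⁻⁵ × sin 36° = 8.57×10⁻⁵ s⁻¹
In the Southern Hemisphere f is negative: f = −8.57×10⁻⁵ s⁻¹.
Component geostrophic relations (x east, y north):
u_g = −(1/(fρ)) ∂P/∂y,  v_g = (1/(fρ)) ∂P/∂x
u_g = −(2.7×10⁻³)/(−8.57×10⁻⁵ × 1.20) = 26.3 m/s;  v_g = (−2.9×10⁻³)/(−8.57×10⁻⁵ × 1.20) = 28.2 m/s
|V_g| = √(u_g² + v_g²) = 38.5 m/s

39 m/s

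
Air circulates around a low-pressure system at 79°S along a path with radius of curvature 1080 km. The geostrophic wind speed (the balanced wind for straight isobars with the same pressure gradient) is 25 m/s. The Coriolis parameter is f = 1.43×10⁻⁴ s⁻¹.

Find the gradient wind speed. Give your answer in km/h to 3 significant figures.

Around a low, centrifugal force acts outward with Coriolis, so pressure-gradient force balances both:
(1/ρ)|∂P/∂n| = fV + V²/R  →  V² + fR·V − fR·V_g = 0
With fR = 1.43×10⁻⁴ × 1080×10³ m = 154 m/s:
V = [−fR + √((fR)² + 4 fR V_g)]/2 = [−154 + √(154² + 4×154×25)]/2 = 21.9 m/s
Subgeostrophic (V < V_g = 25 m/s), as expected around a low.
Converting: 21.9 m/s × 3.6 = 78.8 km/h

78.8 km/h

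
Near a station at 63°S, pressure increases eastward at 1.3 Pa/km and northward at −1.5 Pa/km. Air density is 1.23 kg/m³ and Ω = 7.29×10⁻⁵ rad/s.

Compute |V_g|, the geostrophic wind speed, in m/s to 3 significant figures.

12.4 m/s

Coriolis parameter at 63°S:
f = 2Ω sin φ = 2 × 7.29×10⁻⁵ × sin 63° = 1.30×10⁻⁴ s⁻¹
In the Southern Hemisphere f is negative: f = −1.30×10⁻⁴ s⁻¹.
Component geostrophic relations (x east, y north):
u_g = −(1/(fρ)) ∂P/∂y,  v_g = (1/(fρ)) ∂P/∂x
u_g = −(−1.5×10⁻³)/(−1.30×10⁻⁴ × 1.23) = −9.39 m/s;  v_g = (1.3×10⁻³)/(−1.30×10⁻⁴ × 1.23) = −8.14 m/s
|V_g| = √(u_g² + v_g²) = 12.4 m/s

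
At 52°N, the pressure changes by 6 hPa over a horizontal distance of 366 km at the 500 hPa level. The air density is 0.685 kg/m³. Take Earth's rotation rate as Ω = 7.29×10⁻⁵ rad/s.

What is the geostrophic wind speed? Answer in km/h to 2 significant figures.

75 km/h

Coriolis parameter at 52°N:
f = 2Ω sin φ = 2 × 7.29×10⁻⁵ × sin 52° = 1.15×10⁻⁴ s⁻¹
Pressure gradient: |∂P/∂n| = 600 Pa / 366000 m = 1.64×10⁻³ Pa/m
Geostrophic balance (pressure-gradient force = Coriolis force):
V_g = (1/(fρ)) |∂P/∂n| = 1.64×10⁻³ / (1.15×10⁻⁴ × 0.685) = 20.8 m/s
Converting: 20.8 m/s × 3.6 = 75 km/h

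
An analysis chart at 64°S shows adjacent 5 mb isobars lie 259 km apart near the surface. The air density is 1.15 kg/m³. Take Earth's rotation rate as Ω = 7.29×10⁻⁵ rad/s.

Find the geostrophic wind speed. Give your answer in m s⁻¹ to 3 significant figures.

12.8 m s⁻¹

Coriolis parameter at 64°S:
f = 2Ω sin φ = 2 × 7.29×10⁻⁵ × sin 64° = 1.31×10⁻⁴ s⁻¹
Pressure gradient: |∂P/∂n| = 500 Pa / 259000 m = 1.93×10⁻³ Pa/m
Geostrophic balance (pressure-gradient force = Coriolis force):
V_g = (1/(fρ)) |∂P/∂n| = 1.93×10⁻³ / (1.31×10⁻⁴ × 1.15) = 12.8 m/s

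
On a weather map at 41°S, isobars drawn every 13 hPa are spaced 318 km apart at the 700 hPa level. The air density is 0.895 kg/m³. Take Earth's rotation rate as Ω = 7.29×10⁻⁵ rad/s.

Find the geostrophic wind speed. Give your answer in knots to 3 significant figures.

Coriolis parameter at 41°S:
f = 2Ω sin φ = 2 × 7.29×10⁻⁵ × sin 41° = 9.57×10⁻⁵ s⁻¹
Pressure gradient: |∂P/∂n| = 1300 Pa / 318000 m = 4.09×10⁻³ Pa/m
Geostrophic balance (pressure-gradient force = Coriolis force):
V_g = (1/(fρ)) |∂P/∂n| = 4.09×10⁻³ / (9.57×10⁻⁵ × 0.895) = 47.8 m/s
Converting: 47.8 m/s × 1.944 = 92.8 knots

92.8 knots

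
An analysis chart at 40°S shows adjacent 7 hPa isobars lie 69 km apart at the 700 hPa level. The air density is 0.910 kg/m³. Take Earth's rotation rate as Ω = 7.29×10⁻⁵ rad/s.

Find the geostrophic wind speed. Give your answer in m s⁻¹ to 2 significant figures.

120 m s⁻¹

Coriolis parameter at 40°S:
f = 2Ω sin φ = 2 × 7.29×10⁻⁵ × sin 40° = 9.37×10⁻⁵ s⁻¹
Pressure gradient: |∂P/∂n| = 700 Pa / 69000 m = 1.01×10⁻² Pa/m
Geostrophic balance (pressure-gradient force = Coriolis force):
V_g = (1/(fρ)) |∂P/∂n| = 1.01×10⁻² / (9.37×10⁻⁵ × 0.910) = 119 m/s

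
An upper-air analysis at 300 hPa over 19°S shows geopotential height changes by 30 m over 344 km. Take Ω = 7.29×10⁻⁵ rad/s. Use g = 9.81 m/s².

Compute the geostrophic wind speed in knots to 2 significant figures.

Coriolis parameter at 19°S:
f = 2Ω sin φ = 2 × 7.29×10⁻⁵ × sin 19° = 4.75×10⁻⁵ s⁻¹
Height gradient: |∂Z/∂n| = 30 m / 344000 m = 8.72×10⁻⁵
On a pressure surface, geostrophic balance gives V_g = (g/f)|∂Z/∂n|:
V_g = 9.81 × 8.72×10⁻⁵ / 4.75×10⁻⁵ = 18.0 m/s
Converting: 18.0 m/s × 1.944 = 35 knots

35 knots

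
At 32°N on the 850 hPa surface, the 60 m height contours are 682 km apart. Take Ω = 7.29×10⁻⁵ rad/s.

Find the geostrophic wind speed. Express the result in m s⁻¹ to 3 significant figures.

Coriolis parameter at 32°N:
f = 2Ω sin φ = 2 × 7.29×10⁻⁵ × sin 32° = 7.73×10⁻⁵ s⁻¹
Height gradient: |∂Z/∂n| = 60 m / 682000 m = 8.80×10⁻⁵
On a pressure surface, geostrophic balance gives V_g = (g/f)|∂Z/∂n|:
V_g = 9.81 × 8.80×10⁻⁵ / 7.73×10⁻⁵ = 11.2 m/s

11.2 m s⁻¹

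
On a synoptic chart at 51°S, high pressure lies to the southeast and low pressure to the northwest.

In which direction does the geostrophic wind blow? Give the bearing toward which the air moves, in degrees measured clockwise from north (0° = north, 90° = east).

225°

The pressure-gradient force points toward the northwest (bearing 315°).
Geostrophic balance: in the Southern Hemisphere the Coriolis force deflects motion to the left, so the geostrophic wind blows 90° to the left of the pressure-gradient force (low pressure on the right).
Rotating 315° by 90° counterclockwise gives 225° — the wind blows toward the southwest.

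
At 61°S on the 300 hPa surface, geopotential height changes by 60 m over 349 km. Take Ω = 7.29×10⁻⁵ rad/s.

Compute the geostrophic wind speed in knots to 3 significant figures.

25.7 knots

Coriolis parameter at 61°S:
f = 2Ω sin φ = 2 × 7.29×10⁻⁵ × sin 61° = 1.28×10⁻⁴ s⁻¹
Height gradient: |∂Z/∂n| = 60 m / 349000 m = 1.72×10⁻⁴
On a pressure surface, geostrophic balance gives V_g = (g/f)|∂Z/∂n|:
V_g = 9.81 × 1.72×10⁻⁴ / 1.28×10⁻⁴ = 13.2 m/s
Converting: 13.2 m/s × 1.944 = 25.7 knots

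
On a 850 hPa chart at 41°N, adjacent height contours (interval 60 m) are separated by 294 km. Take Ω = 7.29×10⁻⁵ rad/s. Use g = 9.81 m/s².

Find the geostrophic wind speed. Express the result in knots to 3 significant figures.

Coriolis parameter at 41°N:
f = 2Ω sin φ = 2 × 7.29×10⁻⁵ × sin 41° = 9.57×10⁻⁵ s⁻¹
Height gradient: |∂Z/∂n| = 60 m / 294000 m = 2.04×10⁻⁴
On a pressure surface, geostrophic balance gives V_g = (g/f)|∂Z/∂n|:
V_g = 9.81 × 2.04×10⁻⁴ / 9.57×10⁻⁵ = 20.9 m/s
Converting: 20.9 m/s × 1.944 = 40.7 knots

40.7 knots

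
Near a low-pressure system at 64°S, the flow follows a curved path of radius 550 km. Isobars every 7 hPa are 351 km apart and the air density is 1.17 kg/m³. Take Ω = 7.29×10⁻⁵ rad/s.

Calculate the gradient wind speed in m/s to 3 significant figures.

11.3 m/s

Coriolis parameter at 64°S:
f = 2Ω sin φ = 2 × 7.29×10⁻⁵ × sin 64° = 1.31×10⁻⁴ s⁻¹
Pressure gradient: |∂P/∂n| = 700 Pa / 351000 m = 1.99×10⁻³ Pa/m
Geostrophic speed: V_g = |∂P/∂n|/(fρ) = 1.99×10⁻³/(1.31×10⁻⁴ × 1.17) = 13.0 m/s
Around a low, centrifugal force acts outward with Coriolis, so pressure-gradient force balances both:
(1/ρ)|∂P/∂n| = fV + V²/R  →  V² + fR·V − fR·V_g = 0
With fR = 1.31×10⁻⁴ × 550×10³ m = 72.1 m/s:
V = [−fR + √((fR)² + 4 fR V_g)]/2 = [−72.1 + √(72.1² + 4×72.1×13)]/2 = 11.3 m/s
Subgeostrophic (V < V_g = 13 m/s), as expected around a low.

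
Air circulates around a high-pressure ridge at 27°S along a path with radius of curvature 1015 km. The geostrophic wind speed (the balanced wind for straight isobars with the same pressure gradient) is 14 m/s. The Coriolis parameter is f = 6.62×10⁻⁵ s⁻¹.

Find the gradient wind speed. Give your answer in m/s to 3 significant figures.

19.9 m/s

Around a high, pressure-gradient force acts outward with centrifugal, so Coriolis balances both:
fV = (1/ρ)|∂P/∂n| + V²/R  →  V² − fR·V + fR·V_g = 0
With fR = 6.62×10⁻⁵ × 1015×10³ m = 67.2 m/s:
V = [fR − √((fR)² − 4 fR V_g)]/2 = [67.2 − √(67.2² − 4×67.2×14)]/2 = 19.9 m/s
Supergeostrophic (V > V_g = 14 m/s), as expected around a high.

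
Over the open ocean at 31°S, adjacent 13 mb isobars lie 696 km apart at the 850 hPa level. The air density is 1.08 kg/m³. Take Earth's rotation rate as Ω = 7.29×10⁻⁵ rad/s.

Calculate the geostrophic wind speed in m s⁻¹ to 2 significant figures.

Coriolis parameter at 31°S:
f = 2Ω sin φ = 2 × 7.29×10⁻⁵ × sin 31° = 7.51×10⁻⁵ s⁻¹
Pressure gradient: |∂P/∂n| = 1300 Pa / 696000 m = 1.87×10⁻³ Pa/m
Geostrophic balance (pressure-gradient force = Coriolis force):
V_g = (1/(fρ)) |∂P/∂n| = 1.87×10⁻³ / (7.51×10⁻⁵ × 1.08) = 23.0 m/s

23 m s⁻¹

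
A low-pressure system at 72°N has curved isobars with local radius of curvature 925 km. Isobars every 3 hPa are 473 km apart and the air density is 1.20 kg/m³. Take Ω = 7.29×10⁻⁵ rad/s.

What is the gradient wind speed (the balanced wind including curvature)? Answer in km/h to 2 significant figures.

Coriolis parameter at 72°N:
f = 2Ω sin φ = 2 × 7.29×10⁻⁵ × sin 72° = 1.39×10⁻⁴ s⁻¹
Pressure gradient: |∂P/∂n| = 300 Pa / 473000 m = 6.34×10⁻⁴ Pa/m
Geostrophic speed: V_g = |∂P/∂n|/(fρ) = 6.34×10⁻⁴/(1.39×10⁻⁴ × 1.20) = 3.81 m/s
Around a low, centrifugal force acts outward with Coriolis, so pressure-gradient force balances both:
(1/ρ)|∂P/∂n| = fV + V²/R  →  V² + fR·V − fR·V_g = 0
With fR = 1.39×10⁻⁴ × 925×10³ m = 128 m/s:
V = [−fR + √((fR)² + 4 fR V_g)]/2 = [−128 + √(128² + 4×128×3.81)]/2 = 3.7 m/s
Subgeostrophic (V < V_g = 3.81 m/s), as expected around a low.
Converting: 3.7 m/s × 3.6 = 13 km/h

13 km/h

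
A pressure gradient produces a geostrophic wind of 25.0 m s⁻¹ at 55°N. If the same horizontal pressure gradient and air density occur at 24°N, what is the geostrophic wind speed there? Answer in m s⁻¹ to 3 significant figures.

50.3 m s⁻¹

With the same pressure gradient and density, V_g ∝ 1/f ∝ 1/sin φ.
V₂ = V₁ · sin φ₁ / sin φ₂ = 25.0 × sin 55° / sin 24°
V₂ = 25.0 × 0.8192/0.4067 = 50.3 m s⁻¹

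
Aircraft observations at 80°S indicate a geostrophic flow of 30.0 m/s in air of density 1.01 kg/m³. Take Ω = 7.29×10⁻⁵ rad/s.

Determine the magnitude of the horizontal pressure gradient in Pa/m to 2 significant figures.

4.4×10⁻³ Pa/m

Coriolis parameter at 80°S:
f = 2Ω sin φ = 2 × 7.29×10⁻⁵ × sin 80° = 1.44×10⁻⁴ s⁻¹
Geostrophic balance rearranged: |∂P/∂n| = f ρ V_g
|∂P/∂n| = 1.44×10⁻⁴ × 1.01 × 30.0 = 4.35×10⁻³ Pa/m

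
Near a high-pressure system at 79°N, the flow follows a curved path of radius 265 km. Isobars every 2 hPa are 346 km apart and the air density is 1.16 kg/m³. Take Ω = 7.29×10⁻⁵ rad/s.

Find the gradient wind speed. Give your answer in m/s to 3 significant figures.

3.88 m/s

Coriolis parameter at 79°N:
f = 2Ω sin φ = 2 × 7.29×10⁻⁵ × sin 79° = 1.43×10⁻⁴ s⁻¹
Pressure gradient: |∂P/∂n| = 200 Pa / 346000 m = 5.78×10⁻⁴ Pa/m
Geostrophic speed: V_g = |∂P/∂n|/(fρ) = 5.78×10⁻⁴/(1.43×10⁻⁴ × 1.16) = 3.48 m/s
Around a high, pressure-gradient force acts outward with centrifugal, so Coriolis balances both:
fV = (1/ρ)|∂P/∂n| + V²/R  →  V² − fR·V + fR·V_g = 0
With fR = 1.43×10⁻⁴ × 265×10³ m = 37.9 m/s:
V = [fR − √((fR)² − 4 fR V_g)]/2 = [37.9 − √(37.9² − 4×37.9×3.48)]/2 = 3.88 m/s
Supergeostrophic (V > V_g = 3.48 m/s), as expected around a high.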